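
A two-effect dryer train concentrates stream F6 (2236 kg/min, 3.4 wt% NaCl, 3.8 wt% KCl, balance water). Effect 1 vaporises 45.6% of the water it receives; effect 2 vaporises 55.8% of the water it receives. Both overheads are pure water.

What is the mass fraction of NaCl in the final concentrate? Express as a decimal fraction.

water in feed = 2236×0.928 = 2075 kg/min.
After stage 1: water left = (1−0.456)×2075 = 1128.8; stream total = 1289.8 kg/min.
After stage 2: water left = (1−0.558)×1128.8 = 498.93; final concentrate = 659.92 kg/min.
NaCl fraction = 76.024/659.92 = 0.115.

0.115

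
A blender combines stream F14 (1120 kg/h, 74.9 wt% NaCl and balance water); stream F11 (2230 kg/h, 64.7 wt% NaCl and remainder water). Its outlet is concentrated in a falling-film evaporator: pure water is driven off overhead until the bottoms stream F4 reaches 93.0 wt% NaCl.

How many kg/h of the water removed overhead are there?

NaCl entering = 1120×0.749 + 2230×0.647 = 2281.7 kg/h.
All NaCl reports to F4, so F4 = 2281.7/0.930 = 2453.4 kg/h.
Total feed = 3350 kg/h; overhead = 3350 − 2453.4 = 896.57 kg/h.

896.6 kg/h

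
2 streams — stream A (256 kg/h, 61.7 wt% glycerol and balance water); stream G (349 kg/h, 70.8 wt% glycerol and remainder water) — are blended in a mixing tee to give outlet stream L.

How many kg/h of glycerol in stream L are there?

405 kg/h

glycerol out = glycerol in = 256×0.617 + 349×0.708 = 405.04 kg/h.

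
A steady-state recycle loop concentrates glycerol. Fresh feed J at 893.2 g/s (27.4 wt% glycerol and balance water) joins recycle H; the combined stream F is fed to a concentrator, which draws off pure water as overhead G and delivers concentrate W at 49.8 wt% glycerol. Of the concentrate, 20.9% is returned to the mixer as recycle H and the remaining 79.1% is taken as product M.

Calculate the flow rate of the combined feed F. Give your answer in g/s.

Overall glycerol balance (none leaves overhead): glycerol in fresh feed = glycerol in product, i.e. 893.2×0.274 = (1−0.209)·W·0.498.
W = 244.74/(0.498×0.791) = 621.29 g/s.
Recycle H = 0.209×621.29 = 129.85 g/s.
Combined feed F = 893.2 + 129.85 = 1023 g/s.

1023 g/s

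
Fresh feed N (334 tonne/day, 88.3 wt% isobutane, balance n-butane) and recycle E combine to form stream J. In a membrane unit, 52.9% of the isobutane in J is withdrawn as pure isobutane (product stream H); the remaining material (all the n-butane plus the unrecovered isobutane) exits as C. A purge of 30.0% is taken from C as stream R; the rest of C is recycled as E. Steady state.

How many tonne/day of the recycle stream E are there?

236.2 tonne/day

n-butane enters only via N and leaves only via the purge: 334×0.117 = 0.300×(n-butane in C), and the membrane unit passes all n-butane, so n-butane in J = n-butane in C = 130.26 tonne/day.
isobutane in J: m_A = 334×0.883 + (1−0.300)·(1−0.529)·m_A, so m_A = 294.92/0.6703 = 439.99 tonne/day.
C = (1−0.529)×439.99 + 130.26 = 337.49 tonne/day.
Recycle E = (1−0.300)×337.49 = 236.25 tonne/day.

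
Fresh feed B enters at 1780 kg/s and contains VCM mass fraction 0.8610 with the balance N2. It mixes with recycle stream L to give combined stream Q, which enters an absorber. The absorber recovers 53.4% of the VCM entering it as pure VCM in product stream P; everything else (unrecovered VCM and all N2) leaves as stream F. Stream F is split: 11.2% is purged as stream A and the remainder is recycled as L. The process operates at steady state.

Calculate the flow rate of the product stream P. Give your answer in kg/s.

VCM in Q: m_A = 1780×0.861 + (1−0.112)·(1−0.534)·m_A, so m_A = 1532.6/0.5862 = 2614.5 kg/s.
Product P = 0.534×2614.5 = 1396.1 kg/s.

1396 kg/s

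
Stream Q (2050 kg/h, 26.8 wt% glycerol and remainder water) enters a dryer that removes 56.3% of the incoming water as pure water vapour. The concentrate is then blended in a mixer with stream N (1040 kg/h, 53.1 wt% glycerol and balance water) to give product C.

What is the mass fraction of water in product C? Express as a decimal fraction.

Vapour removed = 0.563×0.732×2050 = 844.84 kg/h; concentrate = 1205.2 kg/h.
water reaching the mixer = 655.76 (from concentrate) + 1040×0.469 = 1143.5 kg/h.
Product flow = 1205.2 + 1040 = 2245.2 kg/h; water fraction = 0.509.

0.509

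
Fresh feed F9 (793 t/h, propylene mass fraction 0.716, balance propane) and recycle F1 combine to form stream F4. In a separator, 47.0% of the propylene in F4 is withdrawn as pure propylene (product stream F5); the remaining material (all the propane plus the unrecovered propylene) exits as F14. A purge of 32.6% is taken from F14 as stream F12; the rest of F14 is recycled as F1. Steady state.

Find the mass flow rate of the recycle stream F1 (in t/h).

781.2 t/h

propane enters only via F9 and leaves only via the purge: 793×0.284 = 0.326×(propane in F14), and the separator passes all propane, so propane in F4 = propane in F14 = 690.83 t/h.
propylene in F4: m_A = 793×0.716 + (1−0.326)·(1−0.470)·m_A, so m_A = 567.79/0.6428 = 883.33 t/h.
F14 = (1−0.470)×883.33 + 690.83 = 1159 t/h.
Recycle F1 = (1−0.326)×1159 = 781.17 t/h.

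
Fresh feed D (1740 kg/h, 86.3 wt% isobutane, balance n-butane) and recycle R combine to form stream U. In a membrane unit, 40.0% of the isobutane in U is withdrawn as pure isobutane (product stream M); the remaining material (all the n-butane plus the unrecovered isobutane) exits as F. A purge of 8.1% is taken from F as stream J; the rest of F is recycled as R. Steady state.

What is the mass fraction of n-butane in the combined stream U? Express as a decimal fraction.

n-butane enters only via D and leaves only via the purge: 1740×0.137 = 0.081×(n-butane in F), and the membrane unit passes all n-butane, so n-butane in U = n-butane in F = 2943 kg/h.
isobutane in U: m_A = 1740×0.863 + (1−0.081)·(1−0.400)·m_A, so m_A = 1501.6/0.4486 = 3347.3 kg/h.
U = 3347.3 + 2943 = 6290.3 kg/h.
n-butane fraction in U = 2943/6290.3 = 0.468.

0.468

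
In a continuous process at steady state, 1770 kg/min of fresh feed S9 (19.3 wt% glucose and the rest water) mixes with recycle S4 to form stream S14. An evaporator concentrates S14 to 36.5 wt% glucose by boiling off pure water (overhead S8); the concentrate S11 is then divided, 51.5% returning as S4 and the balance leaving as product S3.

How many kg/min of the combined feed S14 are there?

Overall glucose balance (none leaves overhead): glucose in fresh feed = glucose in product, i.e. 1770×0.193 = (1−0.515)·S11·0.365.
S11 = 341.61/(0.365×0.485) = 1929.7 kg/min.
Recycle S4 = 0.515×1929.7 = 993.81 kg/min.
Combined feed S14 = 1770 + 993.81 = 2763.8 kg/min.

2764 kg/min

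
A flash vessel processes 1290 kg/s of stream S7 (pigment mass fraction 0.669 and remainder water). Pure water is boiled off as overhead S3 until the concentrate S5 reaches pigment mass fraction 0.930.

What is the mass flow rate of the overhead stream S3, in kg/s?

362 kg/s

pigment is conserved: 1290×0.669 = 863.01 kg/s all reports to the concentrate.
Concentrate = 863.01/(target fraction) = 927.97 kg/s.
Overhead = 1290 − 927.97 = 362.03 kg/s.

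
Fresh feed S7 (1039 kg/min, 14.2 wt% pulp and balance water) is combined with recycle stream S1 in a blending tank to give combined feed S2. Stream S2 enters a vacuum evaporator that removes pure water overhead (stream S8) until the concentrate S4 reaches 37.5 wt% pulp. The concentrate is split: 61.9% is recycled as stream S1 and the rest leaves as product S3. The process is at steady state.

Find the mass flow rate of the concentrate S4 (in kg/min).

Overall pulp balance (none leaves overhead): pulp in fresh feed = pulp in product, i.e. 1039×0.142 = (1−0.619)·S4·0.375.
S4 = 147.54/(0.375×0.381) = 1032.6 kg/min.

1033 kg/min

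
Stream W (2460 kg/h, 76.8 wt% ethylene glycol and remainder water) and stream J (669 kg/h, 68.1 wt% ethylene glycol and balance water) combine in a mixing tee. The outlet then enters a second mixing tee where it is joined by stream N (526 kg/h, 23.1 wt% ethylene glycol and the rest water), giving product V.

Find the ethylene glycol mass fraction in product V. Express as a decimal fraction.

Overall, product flow = 3655 kg/h.
ethylene glycol in = 2460×0.768 + 669×0.681 + 526×0.231 = 2466.4 kg/h.
ethylene glycol fraction in V = 0.6748.

0.6748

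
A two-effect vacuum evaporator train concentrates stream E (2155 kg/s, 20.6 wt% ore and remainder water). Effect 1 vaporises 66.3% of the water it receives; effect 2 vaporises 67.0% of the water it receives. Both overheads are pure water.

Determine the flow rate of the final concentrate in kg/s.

water in feed = 2155×0.794 = 1711.1 kg/s.
After stage 1: water left = (1−0.663)×1711.1 = 576.63; stream total = 1020.6 kg/s.
After stage 2: water left = (1−0.670)×576.63 = 190.29; final concentrate = 634.22 kg/s.

634.2 kg/s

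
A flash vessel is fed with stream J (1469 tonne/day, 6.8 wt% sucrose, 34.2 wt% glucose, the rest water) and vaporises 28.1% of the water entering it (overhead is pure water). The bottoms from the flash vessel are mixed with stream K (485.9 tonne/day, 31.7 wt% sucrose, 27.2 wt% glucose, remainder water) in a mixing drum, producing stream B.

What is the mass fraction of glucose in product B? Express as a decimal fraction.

Vapour removed = 0.281×0.590×1469 = 243.55 tonne/day; concentrate = 1225.5 tonne/day.
glucose reaching the mixer = 502.4 (from concentrate) + 485.9×0.272 = 634.56 tonne/day.
Product flow = 1225.5 + 485.9 = 1711.4 tonne/day; glucose fraction = 0.371.

0.371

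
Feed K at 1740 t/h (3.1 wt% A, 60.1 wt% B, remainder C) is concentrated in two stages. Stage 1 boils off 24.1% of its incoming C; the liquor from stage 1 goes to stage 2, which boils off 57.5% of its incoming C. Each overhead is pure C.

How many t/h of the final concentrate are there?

C in feed = 1740×0.368 = 640.32 t/h.
After stage 1: C left = (1−0.241)×640.32 = 486; stream total = 1585.7 t/h.
After stage 2: C left = (1−0.575)×486 = 206.55; final concentrate = 1306.2 t/h.

1306 t/h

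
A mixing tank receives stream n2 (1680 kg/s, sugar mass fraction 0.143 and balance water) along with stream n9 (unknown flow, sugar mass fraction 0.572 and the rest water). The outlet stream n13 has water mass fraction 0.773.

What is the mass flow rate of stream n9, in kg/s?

Let n9 be the unknown flow. Total out = 1680 + n9.
water balance: 1439.8 + 0.428·n9 = 0.773·(1680 + n9)
(0.428 − 0.773)·n9 = 0.773×1680 − 1439.8 = -141.12
n9 = -141.12 / -0.345 = 409.04 kg/s

409 kg/s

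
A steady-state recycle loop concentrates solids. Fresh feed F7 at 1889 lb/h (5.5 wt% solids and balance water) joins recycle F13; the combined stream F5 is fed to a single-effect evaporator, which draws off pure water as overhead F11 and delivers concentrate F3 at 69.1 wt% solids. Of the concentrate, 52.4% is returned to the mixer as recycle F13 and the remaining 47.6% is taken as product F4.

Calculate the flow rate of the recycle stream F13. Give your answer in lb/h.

165.5 lb/h

Overall solids balance (none leaves overhead): solids in fresh feed = solids in product, i.e. 1889×0.055 = (1−0.524)·F3·0.691.
F3 = 103.89/(0.691×0.476) = 315.87 lb/h.
Recycle F13 = 0.524×315.87 = 165.52 lb/h.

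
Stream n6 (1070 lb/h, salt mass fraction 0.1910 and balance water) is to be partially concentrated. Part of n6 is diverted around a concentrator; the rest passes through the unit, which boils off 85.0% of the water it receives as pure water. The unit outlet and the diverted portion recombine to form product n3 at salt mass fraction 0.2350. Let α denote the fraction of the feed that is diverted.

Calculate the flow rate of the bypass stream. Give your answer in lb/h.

778.7 lb/h

All 1070×0.191 = 204.37 lb/h of salt reaches n3, so n3 = 204.37/0.235 = 869.66 lb/h and vapour = 200.34 lb/h.
The evaporator receives (1−α)·1070 of feed at 0.809 water and removes 0.850 of that water:
0.850×0.809×(1−α)×1070 = 200.34
(1−α) = 200.34/735.79 = 0.2723;  α = 0.7277.
Bypass flow = 0.7277×1070 = 778.66 lb/h.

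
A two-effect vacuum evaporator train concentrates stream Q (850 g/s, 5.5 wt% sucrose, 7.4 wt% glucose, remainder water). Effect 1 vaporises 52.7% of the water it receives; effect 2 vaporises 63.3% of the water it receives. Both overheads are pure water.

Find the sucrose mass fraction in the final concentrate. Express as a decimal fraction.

water in feed = 850×0.871 = 740.35 g/s.
After stage 1: water left = (1−0.527)×740.35 = 350.19; stream total = 459.84 g/s.
After stage 2: water left = (1−0.633)×350.19 = 128.52; final concentrate = 238.17 g/s.
sucrose fraction = 46.75/238.17 = 0.196.

0.196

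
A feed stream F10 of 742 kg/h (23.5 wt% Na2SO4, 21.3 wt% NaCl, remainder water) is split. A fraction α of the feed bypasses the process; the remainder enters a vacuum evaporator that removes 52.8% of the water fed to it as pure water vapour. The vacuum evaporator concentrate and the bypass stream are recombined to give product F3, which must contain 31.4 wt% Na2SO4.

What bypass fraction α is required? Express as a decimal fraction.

All 742×0.235 = 174.37 kg/h of Na2SO4 reaches F3, so F3 = 174.37/0.314 = 555.32 kg/h and vapour = 186.68 kg/h.
The evaporator receives (1−α)·742 of feed at 0.552 water and removes 0.528 of that water:
0.528×0.552×(1−α)×742 = 186.68
(1−α) = 186.68/216.26 = 0.8632;  α = 0.1368.

0.137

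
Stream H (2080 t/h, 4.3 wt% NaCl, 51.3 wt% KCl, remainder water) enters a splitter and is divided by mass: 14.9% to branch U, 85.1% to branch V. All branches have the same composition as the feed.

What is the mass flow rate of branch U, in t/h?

Branch U flow = 0.149×2080 = 309.92 t/h.

309.9 t/h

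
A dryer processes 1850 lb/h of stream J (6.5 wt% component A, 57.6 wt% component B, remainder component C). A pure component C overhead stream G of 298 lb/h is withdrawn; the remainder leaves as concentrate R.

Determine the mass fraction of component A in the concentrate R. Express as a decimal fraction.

component A is not removed: 1850×0.065 = 120.25 lb/h of component A enters R.
Concentrate = 1850 − 298 = 1552 lb/h.
Mass fraction = 120.25/1552 = 0.077.

0.077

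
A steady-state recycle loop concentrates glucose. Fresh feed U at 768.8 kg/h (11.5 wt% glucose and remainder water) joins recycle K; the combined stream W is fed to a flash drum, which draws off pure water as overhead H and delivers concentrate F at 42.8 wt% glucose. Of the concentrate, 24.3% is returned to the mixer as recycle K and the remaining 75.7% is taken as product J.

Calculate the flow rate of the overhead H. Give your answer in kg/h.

562.2 kg/h

Overall glucose balance (none leaves overhead): glucose in fresh feed = glucose in product, i.e. 768.8×0.115 = (1−0.243)·F·0.428.
F = 88.412/(0.428×0.757) = 272.88 kg/h.
Recycle K = 0.243×272.88 = 66.31 kg/h.
Combined feed W = 768.8 + 66.31 = 835.11 kg/h.
Overhead H = W − F = 835.11 − 272.88 = 562.23 kg/h.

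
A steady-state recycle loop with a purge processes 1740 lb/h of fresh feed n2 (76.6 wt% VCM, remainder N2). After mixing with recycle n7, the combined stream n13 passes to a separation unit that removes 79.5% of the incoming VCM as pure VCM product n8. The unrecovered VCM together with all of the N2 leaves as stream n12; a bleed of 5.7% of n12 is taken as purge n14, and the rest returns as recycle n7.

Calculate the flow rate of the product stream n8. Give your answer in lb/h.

1314 lb/h

VCM in n13: m_A = 1740×0.766 + (1−0.057)·(1−0.795)·m_A, so m_A = 1332.8/0.8067 = 1652.2 lb/h.
Product n8 = 0.795×1652.2 = 1313.5 lb/h.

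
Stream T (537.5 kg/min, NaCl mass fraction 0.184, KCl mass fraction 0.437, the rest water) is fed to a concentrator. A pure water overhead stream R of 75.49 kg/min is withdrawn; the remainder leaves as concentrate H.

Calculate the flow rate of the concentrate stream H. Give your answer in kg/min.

Concentrate = 537.5 − 75.49 = 462.01 kg/min.

462 kg/min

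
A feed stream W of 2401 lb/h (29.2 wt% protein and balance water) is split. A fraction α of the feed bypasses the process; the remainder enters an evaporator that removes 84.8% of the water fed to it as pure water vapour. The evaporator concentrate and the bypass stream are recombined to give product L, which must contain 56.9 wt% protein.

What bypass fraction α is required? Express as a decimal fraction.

All 2401×0.292 = 701.09 lb/h of protein reaches L, so L = 701.09/0.569 = 1232.1 lb/h and vapour = 1168.9 lb/h.
The evaporator receives (1−α)·2401 of feed at 0.708 water and removes 0.848 of that water:
0.848×0.708×(1−α)×2401 = 1168.9
(1−α) = 1168.9/1441.5 = 0.8108;  α = 0.1892.

0.189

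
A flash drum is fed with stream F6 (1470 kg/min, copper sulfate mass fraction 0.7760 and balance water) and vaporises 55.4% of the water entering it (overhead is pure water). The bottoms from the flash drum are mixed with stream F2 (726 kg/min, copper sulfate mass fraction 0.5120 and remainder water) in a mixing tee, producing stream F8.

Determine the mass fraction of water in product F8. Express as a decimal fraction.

0.2489

Vapour removed = 0.554×0.224×1470 = 182.42 kg/min; concentrate = 1287.6 kg/min.
water reaching the mixer = 146.86 (from concentrate) + 726×0.488 = 501.15 kg/min.
Product flow = 1287.6 + 726 = 2013.6 kg/min; water fraction = 0.2489.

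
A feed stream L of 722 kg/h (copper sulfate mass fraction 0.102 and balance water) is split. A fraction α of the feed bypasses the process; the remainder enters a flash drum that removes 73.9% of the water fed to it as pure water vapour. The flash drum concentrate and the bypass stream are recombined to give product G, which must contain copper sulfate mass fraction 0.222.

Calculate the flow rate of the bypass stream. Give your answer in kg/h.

All 722×0.102 = 73.644 kg/h of copper sulfate reaches G, so G = 73.644/0.222 = 331.73 kg/h and vapour = 390.27 kg/h.
The evaporator receives (1−α)·722 of feed at 0.898 water and removes 0.739 of that water:
0.739×0.898×(1−α)×722 = 390.27
(1−α) = 390.27/479.14 = 0.8145;  α = 0.1855.
Bypass flow = 0.1855×722 = 133.91 kg/h.

133.9 kg/h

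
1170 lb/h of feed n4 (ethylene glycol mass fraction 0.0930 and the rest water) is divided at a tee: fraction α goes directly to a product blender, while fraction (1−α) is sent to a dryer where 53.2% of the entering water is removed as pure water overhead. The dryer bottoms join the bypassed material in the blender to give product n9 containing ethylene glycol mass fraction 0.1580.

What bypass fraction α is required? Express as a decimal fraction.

0.147

All 1170×0.093 = 108.81 lb/h of ethylene glycol reaches n9, so n9 = 108.81/0.158 = 688.67 lb/h and vapour = 481.33 lb/h.
The evaporator receives (1−α)·1170 of feed at 0.907 water and removes 0.532 of that water:
0.532×0.907×(1−α)×1170 = 481.33
(1−α) = 481.33/564.55 = 0.8526;  α = 0.1474.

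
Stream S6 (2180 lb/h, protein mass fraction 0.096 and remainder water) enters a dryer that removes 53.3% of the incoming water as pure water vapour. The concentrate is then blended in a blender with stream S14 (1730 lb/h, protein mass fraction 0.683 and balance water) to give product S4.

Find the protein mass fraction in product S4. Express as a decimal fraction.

Vapour removed = 0.533×0.904×2180 = 1050.4 lb/h; concentrate = 1129.6 lb/h.
protein reaching the mixer = 209.28 (from concentrate) + 1730×0.683 = 1390.9 lb/h.
Product flow = 1129.6 + 1730 = 2859.6 lb/h; protein fraction = 0.486.

0.486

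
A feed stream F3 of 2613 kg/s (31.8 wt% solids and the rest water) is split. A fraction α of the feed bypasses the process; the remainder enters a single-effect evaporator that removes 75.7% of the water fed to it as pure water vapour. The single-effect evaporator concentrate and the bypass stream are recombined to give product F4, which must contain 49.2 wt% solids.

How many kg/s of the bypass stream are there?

All 2613×0.318 = 830.93 kg/s of solids reaches F4, so F4 = 830.93/0.492 = 1688.9 kg/s and vapour = 924.11 kg/s.
The evaporator receives (1−α)·2613 of feed at 0.682 water and removes 0.757 of that water:
0.757×0.682×(1−α)×2613 = 924.11
(1−α) = 924.11/1349 = 0.6850;  α = 0.3150.
Bypass flow = 0.3150×2613 = 823.04 kg/s.

823 kg/s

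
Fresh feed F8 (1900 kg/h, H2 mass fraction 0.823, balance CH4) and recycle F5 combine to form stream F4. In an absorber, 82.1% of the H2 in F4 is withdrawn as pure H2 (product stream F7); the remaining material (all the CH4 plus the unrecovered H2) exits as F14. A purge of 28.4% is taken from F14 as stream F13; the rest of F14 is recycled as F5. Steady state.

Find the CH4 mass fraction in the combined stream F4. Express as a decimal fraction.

CH4 enters only via F8 and leaves only via the purge: 1900×0.177 = 0.284×(CH4 in F14), and the absorber passes all CH4, so CH4 in F4 = CH4 in F14 = 1184.2 kg/h.
H2 in F4: m_A = 1900×0.823 + (1−0.284)·(1−0.821)·m_A, so m_A = 1563.7/0.8718 = 1793.6 kg/h.
F4 = 1793.6 + 1184.2 = 2977.7 kg/h.
CH4 fraction in F4 = 1184.2/2977.7 = 0.398.

0.398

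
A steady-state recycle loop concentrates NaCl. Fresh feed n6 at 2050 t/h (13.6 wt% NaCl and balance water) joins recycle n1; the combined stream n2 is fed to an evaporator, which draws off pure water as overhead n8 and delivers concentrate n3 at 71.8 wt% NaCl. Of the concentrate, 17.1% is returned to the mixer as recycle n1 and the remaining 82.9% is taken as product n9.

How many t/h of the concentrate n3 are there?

Overall NaCl balance (none leaves overhead): NaCl in fresh feed = NaCl in product, i.e. 2050×0.136 = (1−0.171)·n3·0.718.
n3 = 278.8/(0.718×0.829) = 468.4 t/h.

468.4 t/h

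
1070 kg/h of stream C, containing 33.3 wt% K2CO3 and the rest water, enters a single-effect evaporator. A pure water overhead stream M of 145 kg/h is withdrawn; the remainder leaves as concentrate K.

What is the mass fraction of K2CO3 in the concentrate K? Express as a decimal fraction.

K2CO3 is not removed: 1070×0.333 = 356.31 kg/h of K2CO3 enters K.
Concentrate = 1070 − 145 = 925 kg/h.
Mass fraction = 356.31/925 = 0.385.

0.385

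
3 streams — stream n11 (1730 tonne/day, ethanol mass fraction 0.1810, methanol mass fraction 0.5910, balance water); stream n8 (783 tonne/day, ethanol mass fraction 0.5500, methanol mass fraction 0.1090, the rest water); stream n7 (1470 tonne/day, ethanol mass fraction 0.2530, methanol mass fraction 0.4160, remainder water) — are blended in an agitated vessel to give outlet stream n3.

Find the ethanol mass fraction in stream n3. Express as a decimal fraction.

0.2801

Total flow out = 1730 + 783 + 1470 = 3983 tonne/day.
ethanol in = 1730×0.181 + 783×0.550 + 1470×0.253 = 1115.7 tonne/day.
ethanol mass fraction in n3 = 1115.7/3983 = 0.2801.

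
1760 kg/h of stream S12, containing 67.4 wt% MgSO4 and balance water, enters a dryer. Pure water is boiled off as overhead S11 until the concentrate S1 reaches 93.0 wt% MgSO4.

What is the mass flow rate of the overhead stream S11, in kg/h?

484.5 kg/h

MgSO4 is conserved: 1760×0.674 = 1186.2 kg/h all reports to the concentrate.
Concentrate = 1186.2/(target fraction) = 1275.5 kg/h.
Overhead = 1760 − 1275.5 = 484.47 kg/h.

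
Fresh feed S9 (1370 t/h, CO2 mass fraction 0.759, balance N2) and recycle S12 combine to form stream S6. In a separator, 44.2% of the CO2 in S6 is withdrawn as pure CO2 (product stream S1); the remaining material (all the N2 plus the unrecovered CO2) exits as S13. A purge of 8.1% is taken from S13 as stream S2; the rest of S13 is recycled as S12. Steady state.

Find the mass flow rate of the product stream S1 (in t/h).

CO2 in S6: m_A = 1370×0.759 + (1−0.081)·(1−0.442)·m_A, so m_A = 1039.8/0.4872 = 2134.3 t/h.
Product S1 = 0.442×2134.3 = 943.36 t/h.

943.4 t/h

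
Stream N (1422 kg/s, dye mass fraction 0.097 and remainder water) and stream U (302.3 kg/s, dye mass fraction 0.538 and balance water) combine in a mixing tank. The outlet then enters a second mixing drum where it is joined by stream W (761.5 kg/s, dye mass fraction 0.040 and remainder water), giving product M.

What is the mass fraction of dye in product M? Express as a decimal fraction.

0.133

Overall, product flow = 2485.8 kg/s.
dye in = 1422×0.097 + 302.3×0.538 + 761.5×0.040 = 331.03 kg/s.
dye fraction in M = 0.133.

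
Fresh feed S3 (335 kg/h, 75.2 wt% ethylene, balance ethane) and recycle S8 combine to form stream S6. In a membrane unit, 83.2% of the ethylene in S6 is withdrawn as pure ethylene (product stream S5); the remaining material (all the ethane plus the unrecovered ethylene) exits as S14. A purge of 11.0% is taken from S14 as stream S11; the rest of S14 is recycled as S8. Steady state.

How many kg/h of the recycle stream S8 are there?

ethane enters only via S3 and leaves only via the purge: 335×0.248 = 0.110×(ethane in S14), and the membrane unit passes all ethane, so ethane in S6 = ethane in S14 = 755.27 kg/h.
ethylene in S6: m_A = 335×0.752 + (1−0.110)·(1−0.832)·m_A, so m_A = 251.92/0.8505 = 296.21 kg/h.
S14 = (1−0.832)×296.21 + 755.27 = 805.04 kg/h.
Recycle S8 = (1−0.110)×805.04 = 716.48 kg/h.

716.5 kg/h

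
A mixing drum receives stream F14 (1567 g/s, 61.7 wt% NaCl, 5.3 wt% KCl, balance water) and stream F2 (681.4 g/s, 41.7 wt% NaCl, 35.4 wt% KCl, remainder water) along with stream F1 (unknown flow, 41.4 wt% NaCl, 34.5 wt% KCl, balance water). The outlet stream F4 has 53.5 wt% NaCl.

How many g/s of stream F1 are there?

Let F1 be the unknown flow. Total out = 2248.4 + F1.
NaCl balance: 1251 + 0.414·F1 = 0.535·(2248.4 + F1)
(0.414 − 0.535)·F1 = 0.535×2248.4 − 1251 = -48.089
F1 = -48.089 / -0.121 = 397.43 g/s

397.4 g/s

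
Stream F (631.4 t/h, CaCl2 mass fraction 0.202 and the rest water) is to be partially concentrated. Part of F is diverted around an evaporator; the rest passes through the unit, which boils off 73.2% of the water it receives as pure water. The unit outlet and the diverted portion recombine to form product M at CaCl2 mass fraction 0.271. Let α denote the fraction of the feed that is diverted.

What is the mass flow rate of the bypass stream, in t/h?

All 631.4×0.202 = 127.54 t/h of CaCl2 reaches M, so M = 127.54/0.271 = 470.64 t/h and vapour = 160.76 t/h.
The evaporator receives (1−α)·631.4 of feed at 0.798 water and removes 0.732 of that water:
0.732×0.798×(1−α)×631.4 = 160.76
(1−α) = 160.76/368.82 = 0.4359;  α = 0.5641.
Bypass flow = 0.5641×631.4 = 356.19 t/h.

356.2 t/h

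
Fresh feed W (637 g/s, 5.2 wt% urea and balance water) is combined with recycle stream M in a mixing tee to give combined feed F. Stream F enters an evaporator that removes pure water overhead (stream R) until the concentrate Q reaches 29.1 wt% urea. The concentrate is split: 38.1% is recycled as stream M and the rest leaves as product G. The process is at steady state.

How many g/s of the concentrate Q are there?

183.9 g/s

Overall urea balance (none leaves overhead): urea in fresh feed = urea in product, i.e. 637×0.052 = (1−0.381)·Q·0.291.
Q = 33.124/(0.291×0.619) = 183.89 g/s.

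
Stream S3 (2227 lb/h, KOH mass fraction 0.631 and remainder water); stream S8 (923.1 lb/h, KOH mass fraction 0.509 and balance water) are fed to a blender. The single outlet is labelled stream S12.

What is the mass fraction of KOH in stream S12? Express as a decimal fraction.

0.595

Total flow out = 2227 + 923.1 = 3150.1 lb/h.
KOH in = 2227×0.631 + 923.1×0.509 = 1875.1 lb/h.
KOH mass fraction in S12 = 1875.1/3150.1 = 0.595.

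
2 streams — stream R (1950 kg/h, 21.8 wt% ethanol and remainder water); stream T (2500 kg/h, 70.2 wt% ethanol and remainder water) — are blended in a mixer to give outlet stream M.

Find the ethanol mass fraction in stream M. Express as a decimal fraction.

0.4899

Total flow out = 1950 + 2500 = 4450 kg/h.
ethanol in = 1950×0.218 + 2500×0.702 = 2180.1 kg/h.
ethanol mass fraction in M = 2180.1/4450 = 0.4899.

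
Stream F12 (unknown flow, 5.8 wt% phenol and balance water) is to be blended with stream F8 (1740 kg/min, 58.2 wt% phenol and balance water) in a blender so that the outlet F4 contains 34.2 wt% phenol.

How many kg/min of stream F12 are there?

Let F12 be the unknown flow. Total out = 1740 + F12.
phenol balance: 1012.7 + 0.058·F12 = 0.342·(1740 + F12)
(0.058 − 0.342)·F12 = 0.342×1740 − 1012.7 = -417.6
F12 = -417.6 / -0.284 = 1470.4 kg/min

1470 kg/min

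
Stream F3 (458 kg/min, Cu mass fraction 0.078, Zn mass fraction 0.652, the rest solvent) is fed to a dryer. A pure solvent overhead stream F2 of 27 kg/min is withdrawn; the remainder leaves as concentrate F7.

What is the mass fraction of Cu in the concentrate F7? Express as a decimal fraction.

0.083

Cu is not removed: 458×0.078 = 35.724 kg/min of Cu enters F7.
Concentrate = 458 − 27 = 431 kg/min.
Mass fraction = 35.724/431 = 0.083.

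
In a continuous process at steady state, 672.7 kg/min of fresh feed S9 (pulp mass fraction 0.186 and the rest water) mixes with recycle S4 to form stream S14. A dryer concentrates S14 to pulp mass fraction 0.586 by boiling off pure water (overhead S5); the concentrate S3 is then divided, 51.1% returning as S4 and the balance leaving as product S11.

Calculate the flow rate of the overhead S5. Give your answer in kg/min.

Overall pulp balance (none leaves overhead): pulp in fresh feed = pulp in product, i.e. 672.7×0.186 = (1−0.511)·S3·0.586.
S3 = 125.12/(0.586×0.489) = 436.64 kg/min.
Recycle S4 = 0.511×436.64 = 223.13 kg/min.
Combined feed S14 = 672.7 + 223.13 = 895.83 kg/min.
Overhead S5 = S14 − S3 = 895.83 − 436.64 = 459.18 kg/min.

459.2 kg/min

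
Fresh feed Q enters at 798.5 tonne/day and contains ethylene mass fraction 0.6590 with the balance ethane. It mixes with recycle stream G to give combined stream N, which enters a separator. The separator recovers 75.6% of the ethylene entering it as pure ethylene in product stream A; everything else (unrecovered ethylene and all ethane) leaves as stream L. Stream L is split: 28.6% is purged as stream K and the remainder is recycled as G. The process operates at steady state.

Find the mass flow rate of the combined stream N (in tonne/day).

1589 tonne/day

ethane enters only via Q and leaves only via the purge: 798.5×0.341 = 0.286×(ethane in L), and the separator passes all ethane, so ethane in N = ethane in L = 952.06 tonne/day.
ethylene in N: m_A = 798.5×0.659 + (1−0.286)·(1−0.756)·m_A, so m_A = 526.21/0.8258 = 637.23 tonne/day.
N = 637.23 + 952.06 = 1589.3 tonne/day.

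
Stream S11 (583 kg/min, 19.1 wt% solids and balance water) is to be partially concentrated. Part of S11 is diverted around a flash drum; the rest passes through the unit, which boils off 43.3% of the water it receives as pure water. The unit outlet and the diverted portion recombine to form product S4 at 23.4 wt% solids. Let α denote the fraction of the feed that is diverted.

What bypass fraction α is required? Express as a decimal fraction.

All 583×0.191 = 111.35 kg/min of solids reaches S4, so S4 = 111.35/0.234 = 475.87 kg/min and vapour = 107.13 kg/min.
The evaporator receives (1−α)·583 of feed at 0.809 water and removes 0.433 of that water:
0.433×0.809×(1−α)×583 = 107.13
(1−α) = 107.13/204.22 = 0.5246;  α = 0.4754.

0.475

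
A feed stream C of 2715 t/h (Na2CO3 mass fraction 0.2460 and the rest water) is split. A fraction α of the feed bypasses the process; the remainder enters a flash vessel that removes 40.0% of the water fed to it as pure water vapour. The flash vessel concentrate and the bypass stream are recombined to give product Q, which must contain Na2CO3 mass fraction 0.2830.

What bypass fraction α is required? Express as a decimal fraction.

0.567

All 2715×0.246 = 667.89 t/h of Na2CO3 reaches Q, so Q = 667.89/0.283 = 2360 t/h and vapour = 354.96 t/h.
The evaporator receives (1−α)·2715 of feed at 0.754 water and removes 0.400 of that water:
0.400×0.754×(1−α)×2715 = 354.96
(1−α) = 354.96/818.84 = 0.4335;  α = 0.5665.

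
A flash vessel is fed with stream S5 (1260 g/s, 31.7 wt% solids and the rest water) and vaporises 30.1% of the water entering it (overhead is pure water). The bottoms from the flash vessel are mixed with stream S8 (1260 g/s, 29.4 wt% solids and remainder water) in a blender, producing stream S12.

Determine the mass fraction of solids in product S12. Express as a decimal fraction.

0.341

Vapour removed = 0.301×0.683×1260 = 259.03 g/s; concentrate = 1001 g/s.
solids reaching the mixer = 399.42 (from concentrate) + 1260×0.294 = 769.86 g/s.
Product flow = 1001 + 1260 = 2261 g/s; solids fraction = 0.341.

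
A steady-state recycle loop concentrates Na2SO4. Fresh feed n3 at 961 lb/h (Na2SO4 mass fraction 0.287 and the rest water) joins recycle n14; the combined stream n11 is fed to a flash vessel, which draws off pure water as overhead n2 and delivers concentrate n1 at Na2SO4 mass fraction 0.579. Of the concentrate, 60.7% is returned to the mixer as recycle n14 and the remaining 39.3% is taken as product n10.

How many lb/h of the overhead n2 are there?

Overall Na2SO4 balance (none leaves overhead): Na2SO4 in fresh feed = Na2SO4 in product, i.e. 961×0.287 = (1−0.607)·n1·0.579.
n1 = 275.81/(0.579×0.393) = 1212.1 lb/h.
Recycle n14 = 0.607×1212.1 = 735.74 lb/h.
Combined feed n11 = 961 + 735.74 = 1696.7 lb/h.
Overhead n2 = n11 − n1 = 1696.7 − 1212.1 = 484.65 lb/h.

484.6 lb/h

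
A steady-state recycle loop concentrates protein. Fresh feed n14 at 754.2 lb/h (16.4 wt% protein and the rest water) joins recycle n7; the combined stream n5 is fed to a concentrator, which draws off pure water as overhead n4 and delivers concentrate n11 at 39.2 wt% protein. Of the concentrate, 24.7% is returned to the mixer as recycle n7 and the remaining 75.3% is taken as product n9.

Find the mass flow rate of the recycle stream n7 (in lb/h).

Overall protein balance (none leaves overhead): protein in fresh feed = protein in product, i.e. 754.2×0.164 = (1−0.247)·n11·0.392.
n11 = 123.69/(0.392×0.753) = 419.03 lb/h.
Recycle n7 = 0.247×419.03 = 103.5 lb/h.

103.5 lb/h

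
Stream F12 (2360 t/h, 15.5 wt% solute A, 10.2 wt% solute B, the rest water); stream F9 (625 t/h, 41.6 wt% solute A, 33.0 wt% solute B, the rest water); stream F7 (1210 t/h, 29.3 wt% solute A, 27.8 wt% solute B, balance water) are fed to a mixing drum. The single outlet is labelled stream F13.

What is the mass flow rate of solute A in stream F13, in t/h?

solute A out = solute A in = 2360×0.155 + 625×0.416 + 1210×0.293 = 980.33 t/h.

980.3 t/h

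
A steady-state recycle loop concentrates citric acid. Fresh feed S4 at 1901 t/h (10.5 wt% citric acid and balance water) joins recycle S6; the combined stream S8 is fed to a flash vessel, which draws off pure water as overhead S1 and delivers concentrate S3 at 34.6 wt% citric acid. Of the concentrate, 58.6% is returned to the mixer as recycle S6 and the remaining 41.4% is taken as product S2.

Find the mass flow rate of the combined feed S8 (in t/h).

2718 t/h

Overall citric acid balance (none leaves overhead): citric acid in fresh feed = citric acid in product, i.e. 1901×0.105 = (1−0.586)·S3·0.346.
S3 = 199.6/(0.346×0.414) = 1393.5 t/h.
Recycle S6 = 0.586×1393.5 = 816.57 t/h.
Combined feed S8 = 1901 + 816.57 = 2717.6 t/h.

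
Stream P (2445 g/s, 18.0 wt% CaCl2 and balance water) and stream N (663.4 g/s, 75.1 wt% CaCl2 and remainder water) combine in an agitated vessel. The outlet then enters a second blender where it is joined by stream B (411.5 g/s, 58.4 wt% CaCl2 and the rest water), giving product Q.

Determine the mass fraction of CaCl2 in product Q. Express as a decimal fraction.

Overall, product flow = 3519.9 g/s.
CaCl2 in = 2445×0.180 + 663.4×0.751 + 411.5×0.584 = 1178.6 g/s.
CaCl2 fraction in Q = 0.335.

0.335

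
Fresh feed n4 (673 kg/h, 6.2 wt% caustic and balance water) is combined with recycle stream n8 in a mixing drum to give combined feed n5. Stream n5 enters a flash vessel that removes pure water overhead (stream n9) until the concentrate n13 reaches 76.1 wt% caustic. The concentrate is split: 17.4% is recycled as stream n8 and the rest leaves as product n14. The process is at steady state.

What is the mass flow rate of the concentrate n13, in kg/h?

Overall caustic balance (none leaves overhead): caustic in fresh feed = caustic in product, i.e. 673×0.062 = (1−0.174)·n13·0.761.
n13 = 41.726/(0.761×0.826) = 66.381 kg/h.

66.38 kg/h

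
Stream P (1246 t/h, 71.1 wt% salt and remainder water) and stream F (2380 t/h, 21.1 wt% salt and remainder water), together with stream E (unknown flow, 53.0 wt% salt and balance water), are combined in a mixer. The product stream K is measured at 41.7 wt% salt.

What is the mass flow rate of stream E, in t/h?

1097 t/h

Let E be the unknown flow. Total out = 3626 + E.
salt balance: 1388.1 + 0.530·E = 0.417·(3626 + E)
(0.530 − 0.417)·E = 0.417×3626 − 1388.1 = 123.96
E = 123.96 / 0.113 = 1097 t/h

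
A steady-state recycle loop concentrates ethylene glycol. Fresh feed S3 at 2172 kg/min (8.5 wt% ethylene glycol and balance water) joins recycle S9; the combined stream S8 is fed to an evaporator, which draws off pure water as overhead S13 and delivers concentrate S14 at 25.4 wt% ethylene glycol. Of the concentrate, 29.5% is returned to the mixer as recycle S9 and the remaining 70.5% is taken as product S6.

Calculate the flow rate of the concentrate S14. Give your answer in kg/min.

1031 kg/min

Overall ethylene glycol balance (none leaves overhead): ethylene glycol in fresh feed = ethylene glycol in product, i.e. 2172×0.085 = (1−0.295)·S14·0.254.
S14 = 184.62/(0.254×0.705) = 1031 kg/min.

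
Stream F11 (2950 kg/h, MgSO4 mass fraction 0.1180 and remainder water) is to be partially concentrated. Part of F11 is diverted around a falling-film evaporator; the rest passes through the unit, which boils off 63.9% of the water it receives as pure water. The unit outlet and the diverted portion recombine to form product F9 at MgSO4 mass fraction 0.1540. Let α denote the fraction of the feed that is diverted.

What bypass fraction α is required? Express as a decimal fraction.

0.585

All 2950×0.118 = 348.1 kg/h of MgSO4 reaches F9, so F9 = 348.1/0.154 = 2260.4 kg/h and vapour = 689.61 kg/h.
The evaporator receives (1−α)·2950 of feed at 0.882 water and removes 0.639 of that water:
0.639×0.882×(1−α)×2950 = 689.61
(1−α) = 689.61/1662.6 = 0.4148;  α = 0.5852.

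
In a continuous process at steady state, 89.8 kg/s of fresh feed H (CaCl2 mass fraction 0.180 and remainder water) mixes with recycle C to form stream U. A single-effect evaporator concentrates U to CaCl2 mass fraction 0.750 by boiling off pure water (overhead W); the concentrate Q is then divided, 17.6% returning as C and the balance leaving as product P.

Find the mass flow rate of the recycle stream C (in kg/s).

Overall CaCl2 balance (none leaves overhead): CaCl2 in fresh feed = CaCl2 in product, i.e. 89.8×0.180 = (1−0.176)·Q·0.750.
Q = 16.164/(0.750×0.824) = 26.155 kg/s.
Recycle C = 0.176×26.155 = 4.6033 kg/s.

4.603 kg/s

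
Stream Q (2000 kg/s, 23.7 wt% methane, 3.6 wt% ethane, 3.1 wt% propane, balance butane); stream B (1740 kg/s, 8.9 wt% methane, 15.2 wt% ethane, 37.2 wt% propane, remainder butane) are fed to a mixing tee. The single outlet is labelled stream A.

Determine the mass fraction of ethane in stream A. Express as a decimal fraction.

0.090

Total flow out = 2000 + 1740 = 3740 kg/s.
ethane in = 2000×0.036 + 1740×0.152 = 336.48 kg/s.
ethane mass fraction in A = 336.48/3740 = 0.090.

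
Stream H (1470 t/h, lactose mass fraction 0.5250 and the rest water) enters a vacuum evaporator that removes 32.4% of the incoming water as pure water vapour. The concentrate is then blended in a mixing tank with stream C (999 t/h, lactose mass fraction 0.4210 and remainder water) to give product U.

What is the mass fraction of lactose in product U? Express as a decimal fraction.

0.5316

Vapour removed = 0.324×0.475×1470 = 226.23 t/h; concentrate = 1243.8 t/h.
lactose reaching the mixer = 771.75 (from concentrate) + 999×0.421 = 1192.3 t/h.
Product flow = 1243.8 + 999 = 2242.8 t/h; lactose fraction = 0.5316.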